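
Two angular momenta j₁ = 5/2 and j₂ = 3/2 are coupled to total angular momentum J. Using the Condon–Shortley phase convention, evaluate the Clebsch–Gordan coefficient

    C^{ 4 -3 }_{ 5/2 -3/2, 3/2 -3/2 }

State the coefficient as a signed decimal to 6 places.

triangle: 0!×5!×3!/9! = 720/362880
(j±m)!: 1!×4!×0!×3!×1!×7! = 725760
prefactor² = (2J+1)×Δ×N² = 12960
  k=0: +1/(0!×0!×4!×0!×1!×3!) = 1/144
Σ = 1/144  ⇒  CG² = 12960×1/144² = 5/8
CG = +√(5/8) = +0.790569

+0.790569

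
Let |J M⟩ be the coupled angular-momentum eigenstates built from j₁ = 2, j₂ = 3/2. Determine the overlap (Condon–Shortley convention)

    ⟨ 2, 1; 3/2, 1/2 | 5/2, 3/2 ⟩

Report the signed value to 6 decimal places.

j₁+j₂−J=1  J+j₁−j₂=3  J−j₁+j₂=2  j₁+j₂+J+1=7
(j₁±m₁, j₂±m₂, J±M) = (3,1,2,1,4,1)
P² = 144/35
sum k=0..1:
  [0] +1/4 = 1/4
  [1] −1/6 = -1/6
S = 1/12
C² = P²·S² = 1/35 ; C = +0.169031

+√(1/35) = +0.169031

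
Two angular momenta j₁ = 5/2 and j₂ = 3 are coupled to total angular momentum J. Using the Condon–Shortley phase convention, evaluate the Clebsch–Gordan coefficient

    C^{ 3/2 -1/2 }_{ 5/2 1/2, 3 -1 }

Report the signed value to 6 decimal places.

triangle: 4!*1!*2!/8! = 48/40320
(j±m)!: 3!*2!*2!*4!*1!*2! = 1152
prefactor² = (2J+1)*Δ*N² = 192/35
  k=1: −1/(1!*3!*1!*1!*0!*1!) = -1/6
  k=2: +1/(2!*2!*0!*0!*1!*2!) = 1/8
Σ = -1/24  ⇒  CG² = 192/35*(-1/24)² = 1/105
CG = −√(1/105) = -0.097590

−√(1/105) = -0.097590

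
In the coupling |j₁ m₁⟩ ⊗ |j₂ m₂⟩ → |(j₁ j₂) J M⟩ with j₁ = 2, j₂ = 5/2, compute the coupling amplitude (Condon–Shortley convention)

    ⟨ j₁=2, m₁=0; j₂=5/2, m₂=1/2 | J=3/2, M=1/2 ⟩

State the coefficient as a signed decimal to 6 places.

+√(2/35) ≈ +0.239046

j₁+j₂−J=3  J+j₁−j₂=1  J−j₁+j₂=2  j₁+j₂+J+1=7
(j₁±m₁, j₂±m₂, J±M) = (2,2,3,2,2,1)
P² = 32/35
sum k=1..2:
  [1] −1/4 = -1/4
  [2] +1/2 = 1/2
S = 1/4
C² = P²·S² = 2/35 ; C = +0.239046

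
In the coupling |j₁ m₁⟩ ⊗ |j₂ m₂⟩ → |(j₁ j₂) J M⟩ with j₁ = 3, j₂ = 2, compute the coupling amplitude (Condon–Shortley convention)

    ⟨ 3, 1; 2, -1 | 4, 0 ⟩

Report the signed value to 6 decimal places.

+0.597614

√[9·1!5!3!/10! · 4!2!1!3!4!4!] = √(10368/35)
  +(−1)^0/∏(0,1,2,1,3,2)! = 1/24  (running 1/24)
  +(−1)^1/∏(1,0,1,0,4,3)! = -1/144  (running 5/144)
⟨..|..⟩ = √(10368/35)·(5/144) = +0.597614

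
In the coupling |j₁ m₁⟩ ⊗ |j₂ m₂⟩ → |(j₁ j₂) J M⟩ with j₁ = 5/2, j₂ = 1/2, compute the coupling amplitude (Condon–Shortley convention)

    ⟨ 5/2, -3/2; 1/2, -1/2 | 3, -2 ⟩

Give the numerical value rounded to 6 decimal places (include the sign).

j₁+j₂−J=0  J+j₁−j₂=5  J−j₁+j₂=1  j₁+j₂+J+1=7
(j₁±m₁, j₂±m₂, J±M) = (1,4,0,1,1,5)
P² = 480
sum k=0..0:
  [0] +1/24 = 1/24
S = 1/24
C² = P²·S² = 5/6 ; C = +0.912871

+0.912871  (= +√(5/6))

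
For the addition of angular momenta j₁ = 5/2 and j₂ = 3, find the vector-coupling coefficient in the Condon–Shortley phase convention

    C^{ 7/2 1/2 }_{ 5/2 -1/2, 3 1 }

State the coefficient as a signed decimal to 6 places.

−√(1/63) ≈ -0.125988

j₁+j₂−J=2  J+j₁−j₂=3  J−j₁+j₂=4  j₁+j₂+J+1=10
(j₁±m₁, j₂±m₂, J±M) = (2,3,4,2,4,3)
P² = 9216/175
sum k=0..2:
  [0] +1/288 = 1/288
  [1] −1/12 = -1/12
  [2] +1/16 = 1/16
S = -5/288
C² = P²·S² = 1/63 ; C = -0.125988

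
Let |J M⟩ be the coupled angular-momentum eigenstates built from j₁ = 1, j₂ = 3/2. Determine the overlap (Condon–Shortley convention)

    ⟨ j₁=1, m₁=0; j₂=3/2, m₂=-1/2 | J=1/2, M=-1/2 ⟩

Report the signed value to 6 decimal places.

√[2·2!0!1!/4! · 1!1!1!2!0!1!] = √(1/3)
  +(−1)^1/∏(1,1,0,0,0,1)! = -1  (running -1)
⟨..|..⟩ = √(1/3)·(-1) = -0.577350

−√(1/3) = -0.577350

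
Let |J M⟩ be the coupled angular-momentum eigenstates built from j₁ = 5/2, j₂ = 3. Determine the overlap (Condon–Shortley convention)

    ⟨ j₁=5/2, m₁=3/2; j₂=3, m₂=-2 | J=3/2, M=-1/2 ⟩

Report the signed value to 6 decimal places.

j₁+j₂−J=4  J+j₁−j₂=1  J−j₁+j₂=2  j₁+j₂+J+1=8
(j₁±m₁, j₂±m₂, J±M) = (4,1,1,5,1,2)
P² = 192/7
sum k=0..1:
  [0] +1/24 = 1/24
  [1] −1/12 = -1/12
S = -1/24
C² = P²·S² = 1/21 ; C = -0.218218

-0.218218  (= −√(1/21))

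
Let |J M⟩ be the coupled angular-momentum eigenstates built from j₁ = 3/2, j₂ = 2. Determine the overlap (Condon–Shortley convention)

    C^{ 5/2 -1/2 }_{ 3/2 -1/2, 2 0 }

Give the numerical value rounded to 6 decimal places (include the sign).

√[6·1!2!3!/7! · 1!2!2!2!2!3!] = √(48/35)
  +(−1)^0/∏(0,1,2,2,0,1)! = 1/4  (running 1/4)
  +(−1)^1/∏(1,0,1,1,1,2)! = -1/2  (running -1/4)
⟨..|..⟩ = √(48/35)·(-1/4) = -0.292770

-0.292770  (= −√(3/35))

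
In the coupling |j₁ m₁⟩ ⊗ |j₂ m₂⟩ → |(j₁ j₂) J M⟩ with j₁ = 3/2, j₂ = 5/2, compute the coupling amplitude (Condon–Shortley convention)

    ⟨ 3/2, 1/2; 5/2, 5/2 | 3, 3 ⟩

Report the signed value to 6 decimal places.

-0.790569

j₁+j₂−J=1  J+j₁−j₂=2  J−j₁+j₂=4  j₁+j₂+J+1=8
(j₁±m₁, j₂±m₂, J±M) = (2,1,5,0,6,0)
P² = 1440
sum k=1..1:
  [1] −1/48 = -1/48
S = -1/48
C² = P²·S² = 5/8 ; C = -0.790569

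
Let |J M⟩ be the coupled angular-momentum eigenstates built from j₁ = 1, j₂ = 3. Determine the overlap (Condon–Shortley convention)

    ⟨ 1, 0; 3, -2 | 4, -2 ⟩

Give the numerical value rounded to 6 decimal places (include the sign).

+0.654654

√[9·0!2!6!/9! · 1!1!1!5!2!6!] = √(43200/7)
  +(−1)^0/∏(0,0,1,1,1,5)! = 1/120  (running 1/120)
⟨..|..⟩ = √(43200/7)·(1/120) = +0.654654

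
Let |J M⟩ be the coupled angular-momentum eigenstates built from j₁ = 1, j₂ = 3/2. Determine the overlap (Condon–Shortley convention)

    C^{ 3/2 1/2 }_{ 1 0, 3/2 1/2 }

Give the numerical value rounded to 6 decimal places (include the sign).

√[4·1!1!2!/5! · 1!1!2!1!2!1!] = √(4/15)
  +(−1)^0/∏(0,1,1,2,0,0)! = 1/2  (running 1/2)
  +(−1)^1/∏(1,0,0,1,1,1)! = -1  (running -1/2)
⟨..|..⟩ = √(4/15)·(-1/2) = -0.258199

-0.258199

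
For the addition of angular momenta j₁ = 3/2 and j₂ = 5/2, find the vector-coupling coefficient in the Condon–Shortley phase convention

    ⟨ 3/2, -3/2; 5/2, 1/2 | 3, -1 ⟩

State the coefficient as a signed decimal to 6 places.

j₁+j₂−J=1  J+j₁−j₂=2  J−j₁+j₂=4  j₁+j₂+J+1=8
(j₁±m₁, j₂±m₂, J±M) = (0,3,3,2,2,4)
P² = 144/5
sum k=1..1:
  [1] −1/8 = -1/8
S = -1/8
C² = P²·S² = 9/20 ; C = -0.670820

−√(9/20) = -0.670820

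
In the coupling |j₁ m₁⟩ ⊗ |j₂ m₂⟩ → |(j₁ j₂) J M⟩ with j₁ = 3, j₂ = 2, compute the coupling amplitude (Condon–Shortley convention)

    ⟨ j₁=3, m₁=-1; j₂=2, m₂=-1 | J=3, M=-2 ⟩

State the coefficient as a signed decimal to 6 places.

j₁+j₂−J=2  J+j₁−j₂=4  J−j₁+j₂=2  j₁+j₂+J+1=9
(j₁±m₁, j₂±m₂, J±M) = (2,4,1,3,1,5)
P² = 64
sum k=0..1:
  [0] +1/48 = 1/48
  [1] −1/12 = -1/12
S = -1/16
C² = P²·S² = 1/4 ; C = -0.500000

−√(1/4) = -0.500000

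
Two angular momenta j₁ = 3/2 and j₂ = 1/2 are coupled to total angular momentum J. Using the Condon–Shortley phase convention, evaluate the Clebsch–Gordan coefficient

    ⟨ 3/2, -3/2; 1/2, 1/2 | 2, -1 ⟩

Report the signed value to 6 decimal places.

√[5·0!3!1!/5! · 0!3!1!0!1!3!] = √(9)
  +(−1)^0/∏(0,0,3,1,0,0)! = 1/6  (running 1/6)
⟨..|..⟩ = √(9)·(1/6) = +0.500000

+√(1/4) ≈ +0.500000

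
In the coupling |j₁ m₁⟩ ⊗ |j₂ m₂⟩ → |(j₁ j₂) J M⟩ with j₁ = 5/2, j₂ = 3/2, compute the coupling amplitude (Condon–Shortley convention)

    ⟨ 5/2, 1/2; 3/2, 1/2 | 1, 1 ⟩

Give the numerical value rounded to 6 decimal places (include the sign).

+√(3/20) = +0.387298

j₁+j₂−J=3  J+j₁−j₂=2  J−j₁+j₂=0  j₁+j₂+J+1=6
(j₁±m₁, j₂±m₂, J±M) = (3,2,2,1,2,0)
P² = 12/5
sum k=2..2:
  [2] +1/4 = 1/4
S = 1/4
C² = P²·S² = 3/20 ; C = +0.387298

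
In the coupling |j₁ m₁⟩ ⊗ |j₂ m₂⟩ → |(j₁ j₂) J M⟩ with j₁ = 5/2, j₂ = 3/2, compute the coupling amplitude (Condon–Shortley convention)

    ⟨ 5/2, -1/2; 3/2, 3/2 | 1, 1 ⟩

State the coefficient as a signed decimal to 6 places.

−√(1/20) = -0.223607

triangle: 3!·2!·0!/6! = 12/720
(j±m)!: 2!·3!·3!·0!·2!·0! = 144
prefactor² = (2J+1)·Δ·N² = 36/5
  k=3: −1/(3!·0!·0!·0!·2!·0!) = -1/12
Σ = -1/12  ⇒  CG² = 36/5·(-1/12)² = 1/20
CG = −√(1/20) = -0.223607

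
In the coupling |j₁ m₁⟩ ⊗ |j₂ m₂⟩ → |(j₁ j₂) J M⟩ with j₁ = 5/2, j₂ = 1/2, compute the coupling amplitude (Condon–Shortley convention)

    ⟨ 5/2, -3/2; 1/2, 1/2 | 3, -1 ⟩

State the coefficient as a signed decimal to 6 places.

√[7·0!5!1!/7! · 1!4!1!0!2!4!] = √(192)
  +(−1)^0/∏(0,0,4,1,1,0)! = 1/24  (running 1/24)
⟨..|..⟩ = √(192)·(1/24) = +0.577350

+0.577350  (= +√(1/3))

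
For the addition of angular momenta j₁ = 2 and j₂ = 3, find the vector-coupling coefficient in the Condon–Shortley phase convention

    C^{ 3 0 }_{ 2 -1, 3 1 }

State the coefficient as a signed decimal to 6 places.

√[7·2!2!4!/9! · 1!3!4!2!3!3!] = √(96/5)
  +(−1)^1/∏(1,1,2,3,0,1)! = -1/12  (running -1/12)
  +(−1)^2/∏(2,0,1,2,1,2)! = 1/8  (running 1/24)
⟨..|..⟩ = √(96/5)·(1/24) = +0.182574

+0.182574  (= +√(1/30))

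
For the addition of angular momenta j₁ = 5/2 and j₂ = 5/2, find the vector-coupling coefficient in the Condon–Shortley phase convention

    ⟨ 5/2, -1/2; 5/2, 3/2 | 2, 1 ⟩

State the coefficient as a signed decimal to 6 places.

+0.377964  (= +√(1/7))

triangle: 3!×2!×2!/8! = 24/40320
(j±m)!: 2!×3!×4!×1!×3!×1! = 1728
prefactor² = (2J+1)×Δ×N² = 36/7
  k=2: +1/(2!×1!×1!×2!×1!×0!) = 1/4
  k=3: −1/(3!×0!×0!×1!×2!×1!) = -1/12
Σ = 1/6  ⇒  CG² = 36/7×1/6² = 1/7
CG = +√(1/7) = +0.377964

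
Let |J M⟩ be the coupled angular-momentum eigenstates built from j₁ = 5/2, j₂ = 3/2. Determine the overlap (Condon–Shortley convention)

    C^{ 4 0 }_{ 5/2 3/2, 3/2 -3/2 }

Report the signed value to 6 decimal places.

+√(1/14) = +0.267261

j₁+j₂−J=0  J+j₁−j₂=5  J−j₁+j₂=3  j₁+j₂+J+1=9
(j₁±m₁, j₂±m₂, J±M) = (4,1,0,3,4,4)
P² = 10368/7
sum k=0..0:
  [0] +1/144 = 1/144
S = 1/144
C² = P²·S² = 1/14 ; C = +0.267261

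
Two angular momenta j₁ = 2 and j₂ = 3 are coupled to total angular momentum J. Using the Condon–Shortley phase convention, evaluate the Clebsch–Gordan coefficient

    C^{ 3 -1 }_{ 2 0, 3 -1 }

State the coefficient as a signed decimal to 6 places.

triangle: 2!×2!×4!/9! = 96/362880
(j±m)!: 2!×2!×2!×4!×2!×4! = 9216
prefactor² = (2J+1)×Δ×N² = 256/15
  k=0: +1/(0!×2!×2!×2!×0!×2!) = 1/16
  k=1: −1/(1!×1!×1!×1!×1!×3!) = -1/6
  k=2: +1/(2!×0!×0!×0!×2!×4!) = 1/96
Σ = -3/32  ⇒  CG² = 256/15×(-3/32)² = 3/20
CG = −√(3/20) = -0.387298

−√(3/20) = -0.387298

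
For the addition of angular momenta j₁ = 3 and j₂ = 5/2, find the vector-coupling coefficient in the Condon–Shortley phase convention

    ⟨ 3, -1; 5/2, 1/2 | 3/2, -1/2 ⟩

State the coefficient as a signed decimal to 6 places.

-0.097590

√[4·4!2!1!/8! · 2!4!3!2!1!2!] = √(192/35)
  +(−1)^2/∏(2,2,2,1,0,0)! = 1/8  (running 1/8)
  +(−1)^3/∏(3,1,1,0,1,1)! = -1/6  (running -1/24)
⟨..|..⟩ = √(192/35)·(-1/24) = -0.097590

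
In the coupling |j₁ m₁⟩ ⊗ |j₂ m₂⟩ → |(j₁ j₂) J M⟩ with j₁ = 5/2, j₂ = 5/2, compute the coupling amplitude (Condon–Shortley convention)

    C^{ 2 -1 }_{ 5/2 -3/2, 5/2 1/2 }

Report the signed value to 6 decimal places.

+√(1/7) ≈ +0.377964

triangle: 3!·2!·2!/8! = 24/40320
(j±m)!: 1!·4!·3!·2!·1!·3! = 1728
prefactor² = (2J+1)·Δ·N² = 36/7
  k=2: +1/(2!·1!·2!·1!·0!·1!) = 1/4
  k=3: −1/(3!·0!·1!·0!·1!·2!) = -1/12
Σ = 1/6  ⇒  CG² = 36/7·1/6² = 1/7
CG = +√(1/7) = +0.377964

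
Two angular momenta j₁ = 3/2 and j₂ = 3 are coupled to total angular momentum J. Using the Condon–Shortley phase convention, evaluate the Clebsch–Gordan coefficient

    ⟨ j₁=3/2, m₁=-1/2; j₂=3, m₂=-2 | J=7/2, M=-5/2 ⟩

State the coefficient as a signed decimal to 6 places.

+√(1/7) = +0.377964

triangle: 1!·2!·5!/9! = 240/362880
(j±m)!: 1!·2!·1!·5!·1!·6! = 172800
prefactor² = (2J+1)·Δ·N² = 6400/7
  k=0: +1/(0!·1!·2!·1!·0!·4!) = 1/48
  k=1: −1/(1!·0!·1!·0!·1!·5!) = -1/120
Σ = 1/80  ⇒  CG² = 6400/7·1/80² = 1/7
CG = +√(1/7) = +0.377964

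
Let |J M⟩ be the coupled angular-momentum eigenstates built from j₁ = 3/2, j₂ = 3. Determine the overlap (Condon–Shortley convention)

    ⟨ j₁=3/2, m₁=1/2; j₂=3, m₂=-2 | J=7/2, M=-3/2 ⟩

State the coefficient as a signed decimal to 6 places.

j₁+j₂−J=1  J+j₁−j₂=2  J−j₁+j₂=5  j₁+j₂+J+1=9
(j₁±m₁, j₂±m₂, J±M) = (2,1,1,5,2,5)
P² = 6400/21
sum k=0..1:
  [0] +1/24 = 1/24
  [1] −1/240 = -1/240
S = 3/80
C² = P²·S² = 3/7 ; C = +0.654654

+0.654654  (= +√(3/7))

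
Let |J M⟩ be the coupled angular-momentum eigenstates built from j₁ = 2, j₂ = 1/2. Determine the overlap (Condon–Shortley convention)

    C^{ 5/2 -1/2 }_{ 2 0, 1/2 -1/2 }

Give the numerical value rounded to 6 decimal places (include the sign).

triangle: 0!*4!*1!/6! = 24/720
(j±m)!: 2!*2!*0!*1!*2!*3! = 48
prefactor² = (2J+1)*Δ*N² = 48/5
  k=0: +1/(0!*0!*2!*0!*2!*1!) = 1/4
Σ = 1/4  ⇒  CG² = 48/5*1/4² = 3/5
CG = +√(3/5) = +0.774597

+√(3/5) = +0.774597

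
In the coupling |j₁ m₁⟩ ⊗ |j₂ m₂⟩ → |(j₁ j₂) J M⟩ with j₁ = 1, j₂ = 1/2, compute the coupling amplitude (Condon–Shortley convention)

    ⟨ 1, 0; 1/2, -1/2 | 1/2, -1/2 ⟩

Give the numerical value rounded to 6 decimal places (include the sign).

j₁+j₂−J=1  J+j₁−j₂=1  J−j₁+j₂=0  j₁+j₂+J+1=3
(j₁±m₁, j₂±m₂, J±M) = (1,1,0,1,0,1)
P² = 1/3
sum k=0..0:
  [0] +1/1 = 1
S = 1
C² = P²·S² = 1/3 ; C = +0.577350

+√(1/3) = +0.577350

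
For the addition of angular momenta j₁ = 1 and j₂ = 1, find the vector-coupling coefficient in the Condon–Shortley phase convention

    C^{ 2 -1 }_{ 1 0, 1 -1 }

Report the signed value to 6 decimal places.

j₁+j₂−J=0  J+j₁−j₂=2  J−j₁+j₂=2  j₁+j₂+J+1=5
(j₁±m₁, j₂±m₂, J±M) = (1,1,0,2,1,3)
P² = 2
sum k=0..0:
  [0] +1/2 = 1/2
S = 1/2
C² = P²·S² = 1/2 ; C = +0.707107

+√(1/2) ≈ +0.707107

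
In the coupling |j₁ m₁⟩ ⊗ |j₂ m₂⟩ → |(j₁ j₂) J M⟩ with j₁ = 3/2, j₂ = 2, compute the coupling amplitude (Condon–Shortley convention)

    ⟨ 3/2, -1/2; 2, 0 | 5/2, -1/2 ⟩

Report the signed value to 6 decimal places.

triangle: 1!×2!×3!/7! = 12/5040
(j±m)!: 1!×2!×2!×2!×2!×3! = 96
prefactor² = (2J+1)×Δ×N² = 48/35
  k=0: +1/(0!×1!×2!×2!×0!×1!) = 1/4
  k=1: −1/(1!×0!×1!×1!×1!×2!) = -1/2
Σ = -1/4  ⇒  CG² = 48/35×(-1/4)² = 3/35
CG = −√(3/35) = -0.292770

−√(3/35) = -0.292770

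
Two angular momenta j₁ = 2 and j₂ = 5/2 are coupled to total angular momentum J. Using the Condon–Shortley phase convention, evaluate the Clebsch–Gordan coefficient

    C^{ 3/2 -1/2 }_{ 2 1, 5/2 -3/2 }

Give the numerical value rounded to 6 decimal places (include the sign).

√[4·3!1!2!/7! · 3!1!1!4!1!2!] = √(96/35)
  +(−1)^0/∏(0,3,1,1,0,1)! = 1/6  (running 1/6)
  +(−1)^1/∏(1,2,0,0,1,2)! = -1/4  (running -1/12)
⟨..|..⟩ = √(96/35)·(-1/12) = -0.138013

-0.138013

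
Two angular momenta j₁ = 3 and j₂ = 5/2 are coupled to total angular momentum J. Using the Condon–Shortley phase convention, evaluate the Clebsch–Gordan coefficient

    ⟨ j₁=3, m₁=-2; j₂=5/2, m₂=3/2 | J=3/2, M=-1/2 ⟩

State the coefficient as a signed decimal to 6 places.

j₁+j₂−J=4  J+j₁−j₂=2  J−j₁+j₂=1  j₁+j₂+J+1=8
(j₁±m₁, j₂±m₂, J±M) = (1,5,4,1,1,2)
P² = 192/7
sum k=3..4:
  [3] −1/12 = -1/12
  [4] +1/24 = 1/24
S = -1/24
C² = P²·S² = 1/21 ; C = -0.218218

−√(1/21) ≈ -0.218218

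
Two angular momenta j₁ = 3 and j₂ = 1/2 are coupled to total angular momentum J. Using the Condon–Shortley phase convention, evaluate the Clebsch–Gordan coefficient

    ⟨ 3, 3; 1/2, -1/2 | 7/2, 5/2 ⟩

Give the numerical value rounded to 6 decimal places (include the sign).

+0.377964

triangle: 0!×6!×1!/8! = 720/40320
(j±m)!: 6!×0!×0!×1!×6!×1! = 518400
prefactor² = (2J+1)×Δ×N² = 518400/7
  k=0: +1/(0!×0!×0!×0!×6!×1!) = 1/720
Σ = 1/720  ⇒  CG² = 518400/7×1/720² = 1/7
CG = +√(1/7) = +0.377964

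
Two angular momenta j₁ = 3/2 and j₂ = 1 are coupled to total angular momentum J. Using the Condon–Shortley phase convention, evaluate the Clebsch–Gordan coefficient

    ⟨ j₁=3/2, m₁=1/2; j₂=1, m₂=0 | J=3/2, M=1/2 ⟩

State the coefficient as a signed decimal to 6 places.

j₁+j₂−J=1  J+j₁−j₂=2  J−j₁+j₂=1  j₁+j₂+J+1=5
(j₁±m₁, j₂±m₂, J±M) = (2,1,1,1,2,1)
P² = 4/15
sum k=0..1:
  [0] +1/1 = 1
  [1] −1/2 = -1/2
S = 1/2
C² = P²·S² = 1/15 ; C = +0.258199

+0.258199  (= +√(1/15))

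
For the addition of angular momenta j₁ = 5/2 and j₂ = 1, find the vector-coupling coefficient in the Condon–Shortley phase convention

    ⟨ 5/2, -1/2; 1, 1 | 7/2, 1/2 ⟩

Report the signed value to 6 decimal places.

j₁+j₂−J=0  J+j₁−j₂=5  J−j₁+j₂=2  j₁+j₂+J+1=8
(j₁±m₁, j₂±m₂, J±M) = (2,3,2,0,4,3)
P² = 1152/7
sum k=0..0:
  [0] +1/24 = 1/24
S = 1/24
C² = P²·S² = 2/7 ; C = +0.534522

+0.534522  (= +√(2/7))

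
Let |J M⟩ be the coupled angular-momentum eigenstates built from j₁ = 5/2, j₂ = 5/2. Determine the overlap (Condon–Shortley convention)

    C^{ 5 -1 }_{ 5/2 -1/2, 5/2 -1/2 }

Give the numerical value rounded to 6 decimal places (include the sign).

+√(10/21) = +0.690066

triangle: 0!*5!*5!/11! = 14400/39916800
(j±m)!: 2!*3!*2!*3!*4!*6! = 2488320
prefactor² = (2J+1)*Δ*N² = 69120/7
  k=0: +1/(0!*0!*3!*2!*2!*3!) = 1/144
Σ = 1/144  ⇒  CG² = 69120/7*1/144² = 10/21
CG = +√(10/21) = +0.690066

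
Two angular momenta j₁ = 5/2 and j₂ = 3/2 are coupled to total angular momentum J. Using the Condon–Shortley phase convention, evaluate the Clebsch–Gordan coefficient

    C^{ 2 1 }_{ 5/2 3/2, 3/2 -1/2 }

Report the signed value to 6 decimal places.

triangle: 2!·3!·1!/7! = 12/5040
(j±m)!: 4!·1!·1!·2!·3!·1! = 288
prefactor² = (2J+1)·Δ·N² = 24/7
  k=0: +1/(0!·2!·1!·1!·2!·0!) = 1/4
  k=1: −1/(1!·1!·0!·0!·3!·1!) = -1/6
Σ = 1/12  ⇒  CG² = 24/7·1/12² = 1/42
CG = +√(1/42) = +0.154303

+√(1/42) = +0.154303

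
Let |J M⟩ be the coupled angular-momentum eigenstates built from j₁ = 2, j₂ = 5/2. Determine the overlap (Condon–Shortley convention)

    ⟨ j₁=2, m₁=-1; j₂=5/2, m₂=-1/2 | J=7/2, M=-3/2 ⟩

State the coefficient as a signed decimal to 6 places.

triangle: 1!·3!·4!/9! = 144/362880
(j±m)!: 1!·3!·2!·3!·2!·5! = 17280
prefactor² = (2J+1)·Δ·N² = 384/7
  k=0: +1/(0!·1!·3!·2!·0!·2!) = 1/24
  k=1: −1/(1!·0!·2!·1!·1!·3!) = -1/12
Σ = -1/24  ⇒  CG² = 384/7·(-1/24)² = 2/21
CG = −√(2/21) = -0.308607

-0.308607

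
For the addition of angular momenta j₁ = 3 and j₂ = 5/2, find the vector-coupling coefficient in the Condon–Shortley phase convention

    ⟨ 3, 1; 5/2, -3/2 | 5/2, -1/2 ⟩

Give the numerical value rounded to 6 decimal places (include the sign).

-0.169031  (= −√(1/35))

√[6·3!3!2!/9! · 4!2!1!4!2!3!] = √(576/35)
  +(−1)^0/∏(0,3,2,1,1,1)! = 1/12  (running 1/12)
  +(−1)^1/∏(1,2,1,0,2,2)! = -1/8  (running -1/24)
⟨..|..⟩ = √(576/35)·(-1/24) = -0.169031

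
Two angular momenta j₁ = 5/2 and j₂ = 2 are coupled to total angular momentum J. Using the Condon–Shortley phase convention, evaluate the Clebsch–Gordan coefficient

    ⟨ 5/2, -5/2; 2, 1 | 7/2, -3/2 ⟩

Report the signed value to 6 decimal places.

j₁+j₂−J=1  J+j₁−j₂=4  J−j₁+j₂=3  j₁+j₂+J+1=9
(j₁±m₁, j₂±m₂, J±M) = (0,5,3,1,2,5)
P² = 3840/7
sum k=1..1:
  [1] −1/48 = -1/48
S = -1/48
C² = P²·S² = 5/21 ; C = -0.487950

-0.487950  (= −√(5/21))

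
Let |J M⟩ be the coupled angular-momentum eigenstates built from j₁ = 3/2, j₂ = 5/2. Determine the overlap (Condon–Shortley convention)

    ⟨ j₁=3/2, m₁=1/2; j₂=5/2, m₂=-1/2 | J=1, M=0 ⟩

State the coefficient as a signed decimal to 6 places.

√[3·3!0!2!/6! · 2!1!2!3!1!1!] = √(6/5)
  +(−1)^1/∏(1,2,0,1,0,1)! = -1/2  (running -1/2)
⟨..|..⟩ = √(6/5)·(-1/2) = -0.547723

−√(3/10) ≈ -0.547723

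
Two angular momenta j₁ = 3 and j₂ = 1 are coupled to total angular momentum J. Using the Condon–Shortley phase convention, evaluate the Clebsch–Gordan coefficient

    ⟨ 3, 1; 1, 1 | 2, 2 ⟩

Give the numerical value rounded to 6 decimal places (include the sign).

+√(1/21) = +0.218218

j₁+j₂−J=2  J+j₁−j₂=4  J−j₁+j₂=0  j₁+j₂+J+1=7
(j₁±m₁, j₂±m₂, J±M) = (4,2,2,0,4,0)
P² = 768/7
sum k=2..2:
  [2] +1/48 = 1/48
S = 1/48
C² = P²·S² = 1/21 ; C = +0.218218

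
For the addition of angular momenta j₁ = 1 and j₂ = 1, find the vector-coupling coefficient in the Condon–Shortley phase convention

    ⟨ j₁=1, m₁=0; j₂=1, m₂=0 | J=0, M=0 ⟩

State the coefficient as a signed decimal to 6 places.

√[1·2!0!0!/3! · 1!1!1!1!0!0!] = √(1/3)
  +(−1)^1/∏(1,1,0,0,0,0)! = -1  (running -1)
⟨..|..⟩ = √(1/3)·(-1) = -0.577350

−√(1/3) = -0.577350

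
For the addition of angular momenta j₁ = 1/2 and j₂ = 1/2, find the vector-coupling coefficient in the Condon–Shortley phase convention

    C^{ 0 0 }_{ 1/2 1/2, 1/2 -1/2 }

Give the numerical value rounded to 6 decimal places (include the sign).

+√(1/2) ≈ +0.707107

triangle: 1!·0!·0!/2! = 1/2
(j±m)!: 1!·0!·0!·1!·0!·0! = 1
prefactor² = (2J+1)·Δ·N² = 1/2
  k=0: +1/(0!·1!·0!·0!·0!·0!) = 1
Σ = 1  ⇒  CG² = 1/2·1² = 1/2
CG = +√(1/2) = +0.707107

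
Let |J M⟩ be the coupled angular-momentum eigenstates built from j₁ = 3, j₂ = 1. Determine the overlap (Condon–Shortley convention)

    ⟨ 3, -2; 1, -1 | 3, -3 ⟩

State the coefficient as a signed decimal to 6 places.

√[7·1!5!1!/8! · 1!5!0!2!0!6!] = √(3600)
  +(−1)^0/∏(0,1,5,0,0,1)! = 1/120  (running 1/120)
⟨..|..⟩ = √(3600)·(1/120) = +0.500000

+0.500000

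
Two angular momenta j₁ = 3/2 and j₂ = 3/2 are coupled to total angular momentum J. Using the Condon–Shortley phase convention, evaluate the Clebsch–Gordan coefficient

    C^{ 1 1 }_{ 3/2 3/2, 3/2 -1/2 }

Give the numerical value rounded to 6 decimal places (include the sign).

j₁+j₂−J=2  J+j₁−j₂=1  J−j₁+j₂=1  j₁+j₂+J+1=5
(j₁±m₁, j₂±m₂, J±M) = (3,0,1,2,2,0)
P² = 6/5
sum k=0..0:
  [0] +1/2 = 1/2
S = 1/2
C² = P²·S² = 3/10 ; C = +0.547723

+√(3/10) ≈ +0.547723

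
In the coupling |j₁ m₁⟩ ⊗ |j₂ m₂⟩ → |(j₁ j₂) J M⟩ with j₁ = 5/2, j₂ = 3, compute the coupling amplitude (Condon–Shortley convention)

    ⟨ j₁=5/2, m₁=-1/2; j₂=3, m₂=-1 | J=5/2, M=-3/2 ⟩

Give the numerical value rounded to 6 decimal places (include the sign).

−√(1/35) = -0.169031

triangle: 3!*2!*3!/9! = 72/362880
(j±m)!: 2!*3!*2!*4!*1!*4! = 13824
prefactor² = (2J+1)*Δ*N² = 576/35
  k=1: −1/(1!*2!*2!*1!*0!*2!) = -1/8
  k=2: +1/(2!*1!*1!*0!*1!*3!) = 1/12
Σ = -1/24  ⇒  CG² = 576/35*(-1/24)² = 1/35
CG = −√(1/35) = -0.169031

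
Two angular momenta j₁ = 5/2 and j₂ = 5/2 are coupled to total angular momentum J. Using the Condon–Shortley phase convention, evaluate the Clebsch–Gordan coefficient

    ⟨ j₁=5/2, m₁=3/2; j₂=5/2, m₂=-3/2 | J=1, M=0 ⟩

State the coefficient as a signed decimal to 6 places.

√[3·4!1!1!/7! · 4!1!1!4!1!1!] = √(288/35)
  +(−1)^0/∏(0,4,1,1,0,0)! = 1/24  (running 1/24)
  +(−1)^1/∏(1,3,0,0,1,1)! = -1/6  (running -1/8)
⟨..|..⟩ = √(288/35)·(-1/8) = -0.358569

-0.358569  (= −√(9/70))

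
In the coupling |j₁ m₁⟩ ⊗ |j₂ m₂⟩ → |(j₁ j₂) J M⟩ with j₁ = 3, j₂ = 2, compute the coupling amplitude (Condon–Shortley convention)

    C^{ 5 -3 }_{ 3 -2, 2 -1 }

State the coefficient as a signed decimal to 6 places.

triangle: 0!*6!*4!/11! = 17280/39916800
(j±m)!: 1!*5!*1!*3!*2!*8! = 58060800
prefactor² = (2J+1)*Δ*N² = 276480
  k=0: +1/(0!*0!*5!*1!*1!*3!) = 1/720
Σ = 1/720  ⇒  CG² = 276480*1/720² = 8/15
CG = +√(8/15) = +0.730297

+√(8/15) ≈ +0.730297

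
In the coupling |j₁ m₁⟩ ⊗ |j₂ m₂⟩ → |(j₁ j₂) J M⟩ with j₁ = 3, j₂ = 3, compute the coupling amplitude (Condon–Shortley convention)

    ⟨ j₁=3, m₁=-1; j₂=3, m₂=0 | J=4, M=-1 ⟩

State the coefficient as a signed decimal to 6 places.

−√(15/154) ≈ -0.312094

triangle: 2!×4!×4!/11! = 1152/39916800
(j±m)!: 2!×4!×3!×3!×3!×5! = 1244160
prefactor² = (2J+1)×Δ×N² = 124416/385
  k=0: +1/(0!×2!×4!×3!×0!×1!) = 1/288
  k=1: −1/(1!×1!×3!×2!×1!×2!) = -1/24
  k=2: +1/(2!×0!×2!×1!×2!×3!) = 1/48
Σ = -5/288  ⇒  CG² = 124416/385×(-5/288)² = 15/154
CG = −√(15/154) = -0.312094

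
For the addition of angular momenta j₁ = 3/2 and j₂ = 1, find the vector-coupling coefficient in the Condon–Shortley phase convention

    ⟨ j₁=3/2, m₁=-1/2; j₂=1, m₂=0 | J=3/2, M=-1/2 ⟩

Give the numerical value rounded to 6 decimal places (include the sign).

triangle: 1!·2!·1!/5! = 2/120
(j±m)!: 1!·2!·1!·1!·1!·2! = 4
prefactor² = (2J+1)·Δ·N² = 4/15
  k=0: +1/(0!·1!·2!·1!·0!·0!) = 1/2
  k=1: −1/(1!·0!·1!·0!·1!·1!) = -1
Σ = -1/2  ⇒  CG² = 4/15·(-1/2)² = 1/15
CG = −√(1/15) = -0.258199

-0.258199  (= −√(1/15))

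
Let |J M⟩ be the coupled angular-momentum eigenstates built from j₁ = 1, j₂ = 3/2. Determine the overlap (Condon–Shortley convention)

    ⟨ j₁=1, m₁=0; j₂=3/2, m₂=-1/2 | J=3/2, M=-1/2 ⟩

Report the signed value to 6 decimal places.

+√(1/15) ≈ +0.258199

√[4·1!1!2!/5! · 1!1!1!2!1!2!] = √(4/15)
  +(−1)^0/∏(0,1,1,1,0,1)! = 1  (running 1)
  +(−1)^1/∏(1,0,0,0,1,2)! = -1/2  (running 1/2)
⟨..|..⟩ = √(4/15)·(1/2) = +0.258199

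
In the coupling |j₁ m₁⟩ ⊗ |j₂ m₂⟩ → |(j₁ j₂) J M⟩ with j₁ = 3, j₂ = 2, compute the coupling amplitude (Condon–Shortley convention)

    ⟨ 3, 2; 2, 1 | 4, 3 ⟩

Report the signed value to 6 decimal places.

triangle: 1!*5!*3!/10! = 720/3628800
(j±m)!: 5!*1!*3!*1!*7!*1! = 3628800
prefactor² = (2J+1)*Δ*N² = 6480
  k=0: +1/(0!*1!*1!*3!*4!*0!) = 1/144
  k=1: −1/(1!*0!*0!*2!*5!*1!) = -1/240
Σ = 1/360  ⇒  CG² = 6480*1/360² = 1/20
CG = +√(1/20) = +0.223607

+0.223607  (= +√(1/20))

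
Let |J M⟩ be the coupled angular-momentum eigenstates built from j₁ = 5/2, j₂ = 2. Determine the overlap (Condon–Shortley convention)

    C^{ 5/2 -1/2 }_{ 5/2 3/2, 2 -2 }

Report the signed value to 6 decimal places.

√[6·2!3!2!/8! · 4!1!0!4!2!3!] = √(864/35)
  +(−1)^0/∏(0,2,1,0,2,2)! = 1/8  (running 1/8)
⟨..|..⟩ = √(864/35)·(1/8) = +0.621059

+0.621059  (= +√(27/70))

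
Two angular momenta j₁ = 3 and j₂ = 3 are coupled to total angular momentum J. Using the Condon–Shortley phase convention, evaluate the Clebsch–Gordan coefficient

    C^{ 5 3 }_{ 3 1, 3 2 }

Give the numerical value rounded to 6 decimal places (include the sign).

j₁+j₂−J=1  J+j₁−j₂=5  J−j₁+j₂=5  j₁+j₂+J+1=12
(j₁±m₁, j₂±m₂, J±M) = (4,2,5,1,8,2)
P² = 153600
sum k=0..1:
  [0] +1/1440 = 1/1440
  [1] −1/576 = -1/576
S = -1/960
C² = P²·S² = 1/6 ; C = -0.408248

-0.408248  (= −√(1/6))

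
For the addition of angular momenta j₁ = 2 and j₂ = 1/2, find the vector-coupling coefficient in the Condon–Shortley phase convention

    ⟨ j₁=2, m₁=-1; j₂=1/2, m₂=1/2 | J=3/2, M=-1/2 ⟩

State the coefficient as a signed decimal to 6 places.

j₁+j₂−J=1  J+j₁−j₂=3  J−j₁+j₂=0  j₁+j₂+J+1=5
(j₁±m₁, j₂±m₂, J±M) = (1,3,1,0,1,2)
P² = 12/5
sum k=1..1:
  [1] −1/2 = -1/2
S = -1/2
C² = P²·S² = 3/5 ; C = -0.774597

-0.774597  (= −√(3/5))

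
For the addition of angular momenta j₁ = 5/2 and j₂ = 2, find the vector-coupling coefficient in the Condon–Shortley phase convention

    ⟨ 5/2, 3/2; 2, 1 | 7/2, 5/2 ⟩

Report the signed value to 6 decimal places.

+√(1/63) ≈ +0.125988

triangle: 1!·4!·3!/9! = 144/362880
(j±m)!: 4!·1!·3!·1!·6!·1! = 103680
prefactor² = (2J+1)·Δ·N² = 2304/7
  k=0: +1/(0!·1!·1!·3!·3!·0!) = 1/36
  k=1: −1/(1!·0!·0!·2!·4!·1!) = -1/48
Σ = 1/144  ⇒  CG² = 2304/7·1/144² = 1/63
CG = +√(1/63) = +0.125988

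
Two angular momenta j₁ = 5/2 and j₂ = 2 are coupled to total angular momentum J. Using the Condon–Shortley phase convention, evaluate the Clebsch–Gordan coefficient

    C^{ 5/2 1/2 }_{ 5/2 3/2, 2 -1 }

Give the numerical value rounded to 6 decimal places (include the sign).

+√(6/35) ≈ +0.414039

√[6·2!3!2!/8! · 4!1!1!3!3!2!] = √(216/35)
  +(−1)^0/∏(0,2,1,1,2,1)! = 1/4  (running 1/4)
  +(−1)^1/∏(1,1,0,0,3,2)! = -1/12  (running 1/6)
⟨..|..⟩ = √(216/35)·(1/6) = +0.414039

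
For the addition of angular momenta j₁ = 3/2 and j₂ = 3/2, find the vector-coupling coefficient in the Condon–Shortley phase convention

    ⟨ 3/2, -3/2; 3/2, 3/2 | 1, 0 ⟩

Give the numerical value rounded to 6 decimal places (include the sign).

triangle: 2!×1!×1!/5! = 2/120
(j±m)!: 0!×3!×3!×0!×1!×1! = 36
prefactor² = (2J+1)×Δ×N² = 9/5
  k=2: +1/(2!×0!×1!×1!×0!×0!) = 1/2
Σ = 1/2  ⇒  CG² = 9/5×1/2² = 9/20
CG = +√(9/20) = +0.670820

+0.670820  (= +√(9/20))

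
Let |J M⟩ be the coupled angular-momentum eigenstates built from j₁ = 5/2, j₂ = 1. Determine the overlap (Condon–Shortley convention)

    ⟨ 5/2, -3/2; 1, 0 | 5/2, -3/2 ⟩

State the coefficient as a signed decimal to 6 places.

−√(9/35) ≈ -0.507093

j₁+j₂−J=1  J+j₁−j₂=4  J−j₁+j₂=1  j₁+j₂+J+1=7
(j₁±m₁, j₂±m₂, J±M) = (1,4,1,1,1,4)
P² = 576/35
sum k=0..1:
  [0] +1/24 = 1/24
  [1] −1/6 = -1/6
S = -1/8
C² = P²·S² = 9/35 ; C = -0.507093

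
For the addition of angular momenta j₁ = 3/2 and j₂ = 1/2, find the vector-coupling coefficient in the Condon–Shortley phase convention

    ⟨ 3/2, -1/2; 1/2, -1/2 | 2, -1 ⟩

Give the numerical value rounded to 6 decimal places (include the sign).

+√(3/4) ≈ +0.866025

triangle: 0!*3!*1!/5! = 6/120
(j±m)!: 1!*2!*0!*1!*1!*3! = 12
prefactor² = (2J+1)*Δ*N² = 3
  k=0: +1/(0!*0!*2!*0!*1!*1!) = 1/2
Σ = 1/2  ⇒  CG² = 3*1/2² = 3/4
CG = +√(3/4) = +0.866025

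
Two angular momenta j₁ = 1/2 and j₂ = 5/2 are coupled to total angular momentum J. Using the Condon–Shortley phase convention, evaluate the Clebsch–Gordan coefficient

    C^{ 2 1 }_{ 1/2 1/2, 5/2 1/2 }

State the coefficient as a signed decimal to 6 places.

+0.577350  (= +√(1/3))

triangle: 1!×0!×4!/6! = 24/720
(j±m)!: 1!×0!×3!×2!×3!×1! = 72
prefactor² = (2J+1)×Δ×N² = 12
  k=0: +1/(0!×1!×0!×3!×0!×1!) = 1/6
Σ = 1/6  ⇒  CG² = 12×1/6² = 1/3
CG = +√(1/3) = +0.577350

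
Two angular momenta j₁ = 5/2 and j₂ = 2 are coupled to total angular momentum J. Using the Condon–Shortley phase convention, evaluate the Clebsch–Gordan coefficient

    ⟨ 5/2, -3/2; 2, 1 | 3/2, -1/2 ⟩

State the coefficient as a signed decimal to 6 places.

+0.138013

triangle: 3!*2!*1!/7! = 12/5040
(j±m)!: 1!*4!*3!*1!*1!*2! = 288
prefactor² = (2J+1)*Δ*N² = 96/35
  k=2: +1/(2!*1!*2!*1!*0!*0!) = 1/4
  k=3: −1/(3!*0!*1!*0!*1!*1!) = -1/6
Σ = 1/12  ⇒  CG² = 96/35*1/12² = 2/105
CG = +√(2/105) = +0.138013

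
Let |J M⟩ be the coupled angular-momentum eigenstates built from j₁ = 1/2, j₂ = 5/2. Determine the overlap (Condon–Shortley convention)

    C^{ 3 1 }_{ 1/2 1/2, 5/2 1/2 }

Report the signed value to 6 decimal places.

+0.816497

triangle: 0!·1!·5!/7! = 120/5040
(j±m)!: 1!·0!·3!·2!·4!·2! = 576
prefactor² = (2J+1)·Δ·N² = 96
  k=0: +1/(0!·0!·0!·3!·1!·2!) = 1/12
Σ = 1/12  ⇒  CG² = 96·1/12² = 2/3
CG = +√(2/3) = +0.816497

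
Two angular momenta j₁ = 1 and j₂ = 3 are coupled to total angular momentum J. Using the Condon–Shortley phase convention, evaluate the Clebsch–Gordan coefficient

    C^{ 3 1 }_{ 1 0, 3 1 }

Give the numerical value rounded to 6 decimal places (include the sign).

j₁+j₂−J=1  J+j₁−j₂=1  J−j₁+j₂=5  j₁+j₂+J+1=8
(j₁±m₁, j₂±m₂, J±M) = (1,1,4,2,4,2)
P² = 48
sum k=0..1:
  [0] +1/24 = 1/24
  [1] −1/12 = -1/12
S = -1/24
C² = P²·S² = 1/12 ; C = -0.288675

−√(1/12) ≈ -0.288675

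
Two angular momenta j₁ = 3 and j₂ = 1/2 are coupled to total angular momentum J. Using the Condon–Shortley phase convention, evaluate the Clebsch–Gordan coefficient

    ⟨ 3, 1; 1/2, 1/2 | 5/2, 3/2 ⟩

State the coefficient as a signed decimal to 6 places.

√[6·1!5!0!/7! · 4!2!1!0!4!1!] = √(1152/7)
  +(−1)^1/∏(1,0,1,0,4,0)! = -1/24  (running -1/24)
⟨..|..⟩ = √(1152/7)·(-1/24) = -0.534522

-0.534522  (= −√(2/7))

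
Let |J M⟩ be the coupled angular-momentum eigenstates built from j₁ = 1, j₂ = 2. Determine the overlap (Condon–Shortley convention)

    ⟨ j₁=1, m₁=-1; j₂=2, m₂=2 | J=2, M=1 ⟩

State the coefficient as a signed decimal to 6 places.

triangle: 1!·1!·3!/6! = 6/720
(j±m)!: 0!·2!·4!·0!·3!·1! = 288
prefactor² = (2J+1)·Δ·N² = 12
  k=1: −1/(1!·0!·1!·3!·0!·0!) = -1/6
Σ = -1/6  ⇒  CG² = 12·(-1/6)² = 1/3
CG = −√(1/3) = -0.577350

-0.577350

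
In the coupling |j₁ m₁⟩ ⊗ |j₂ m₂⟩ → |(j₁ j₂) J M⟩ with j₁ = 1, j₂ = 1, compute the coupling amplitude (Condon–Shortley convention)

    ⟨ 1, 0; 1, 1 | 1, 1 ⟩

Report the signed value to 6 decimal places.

-0.707107  (= −√(1/2))

triangle: 1!×1!×1!/4! = 1/24
(j±m)!: 1!×1!×2!×0!×2!×0! = 4
prefactor² = (2J+1)×Δ×N² = 1/2
  k=1: −1/(1!×0!×0!×1!×1!×0!) = -1
Σ = -1  ⇒  CG² = 1/2×(-1)² = 1/2
CG = −√(1/2) = -0.707107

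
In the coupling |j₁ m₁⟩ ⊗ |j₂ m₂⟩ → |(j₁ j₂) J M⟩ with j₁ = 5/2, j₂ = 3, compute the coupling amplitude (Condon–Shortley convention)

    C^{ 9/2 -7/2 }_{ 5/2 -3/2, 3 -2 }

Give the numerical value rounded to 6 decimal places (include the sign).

+0.100504

j₁+j₂−J=1  J+j₁−j₂=4  J−j₁+j₂=5  j₁+j₂+J+1=11
(j₁±m₁, j₂±m₂, J±M) = (1,4,1,5,1,8)
P² = 921600/11
sum k=0..1:
  [0] +1/576 = 1/576
  [1] −1/720 = -1/720
S = 1/2880
C² = P²·S² = 1/99 ; C = +0.100504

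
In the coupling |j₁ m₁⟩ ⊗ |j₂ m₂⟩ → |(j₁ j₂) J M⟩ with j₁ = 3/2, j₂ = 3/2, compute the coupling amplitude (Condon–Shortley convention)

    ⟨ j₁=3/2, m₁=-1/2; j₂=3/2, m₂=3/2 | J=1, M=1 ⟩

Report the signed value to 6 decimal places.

triangle: 2!×1!×1!/5! = 2/120
(j±m)!: 1!×2!×3!×0!×2!×0! = 24
prefactor² = (2J+1)×Δ×N² = 6/5
  k=2: +1/(2!×0!×0!×1!×1!×0!) = 1/2
Σ = 1/2  ⇒  CG² = 6/5×1/2² = 3/10
CG = +√(3/10) = +0.547723

+√(3/10) = +0.547723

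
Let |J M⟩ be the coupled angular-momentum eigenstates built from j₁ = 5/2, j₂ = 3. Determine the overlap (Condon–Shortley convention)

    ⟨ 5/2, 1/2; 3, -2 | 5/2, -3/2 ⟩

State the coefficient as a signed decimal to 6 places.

√[6·3!2!3!/9! · 3!2!1!5!1!4!] = √(288/7)
  +(−1)^0/∏(0,3,2,1,0,2)! = 1/24  (running 1/24)
  +(−1)^1/∏(1,2,1,0,1,3)! = -1/12  (running -1/24)
⟨..|..⟩ = √(288/7)·(-1/24) = -0.267261

-0.267261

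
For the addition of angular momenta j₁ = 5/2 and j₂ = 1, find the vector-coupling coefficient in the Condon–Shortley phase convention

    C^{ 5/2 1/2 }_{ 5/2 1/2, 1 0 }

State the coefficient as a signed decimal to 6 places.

+√(1/35) = +0.169031

triangle: 1!·4!·1!/7! = 24/5040
(j±m)!: 3!·2!·1!·1!·3!·2! = 144
prefactor² = (2J+1)·Δ·N² = 144/35
  k=0: +1/(0!·1!·2!·1!·2!·0!) = 1/4
  k=1: −1/(1!·0!·1!·0!·3!·1!) = -1/6
Σ = 1/12  ⇒  CG² = 144/35·1/12² = 1/35
CG = +√(1/35) = +0.169031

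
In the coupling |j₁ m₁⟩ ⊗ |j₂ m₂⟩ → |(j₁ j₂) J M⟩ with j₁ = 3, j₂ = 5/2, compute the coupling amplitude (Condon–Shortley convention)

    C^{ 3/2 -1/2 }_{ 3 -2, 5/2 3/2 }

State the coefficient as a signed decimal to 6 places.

-0.218218

j₁+j₂−J=4  J+j₁−j₂=2  J−j₁+j₂=1  j₁+j₂+J+1=8
(j₁±m₁, j₂±m₂, J±M) = (1,5,4,1,1,2)
P² = 192/7
sum k=3..4:
  [3] −1/12 = -1/12
  [4] +1/24 = 1/24
S = -1/24
C² = P²·S² = 1/21 ; C = -0.218218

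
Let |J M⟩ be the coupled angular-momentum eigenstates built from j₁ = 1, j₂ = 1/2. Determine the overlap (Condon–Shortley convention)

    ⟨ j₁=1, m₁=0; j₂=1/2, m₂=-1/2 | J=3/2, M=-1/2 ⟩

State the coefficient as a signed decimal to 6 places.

+√(2/3) ≈ +0.816497

triangle: 0!·2!·1!/4! = 2/24
(j±m)!: 1!·1!·0!·1!·1!·2! = 2
prefactor² = (2J+1)·Δ·N² = 2/3
  k=0: +1/(0!·0!·1!·0!·1!·1!) = 1
Σ = 1  ⇒  CG² = 2/3·1² = 2/3
CG = +√(2/3) = +0.816497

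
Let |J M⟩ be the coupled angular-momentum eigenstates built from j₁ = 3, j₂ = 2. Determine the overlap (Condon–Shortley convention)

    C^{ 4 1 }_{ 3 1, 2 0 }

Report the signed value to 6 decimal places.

triangle: 1!·5!·3!/10! = 720/3628800
(j±m)!: 4!·2!·2!·2!·5!·3! = 138240
prefactor² = (2J+1)·Δ·N² = 1728/7
  k=0: +1/(0!·1!·2!·2!·3!·1!) = 1/24
  k=1: −1/(1!·0!·1!·1!·4!·2!) = -1/48
Σ = 1/48  ⇒  CG² = 1728/7·1/48² = 3/28
CG = +√(3/28) = +0.327327

+0.327327  (= +√(3/28))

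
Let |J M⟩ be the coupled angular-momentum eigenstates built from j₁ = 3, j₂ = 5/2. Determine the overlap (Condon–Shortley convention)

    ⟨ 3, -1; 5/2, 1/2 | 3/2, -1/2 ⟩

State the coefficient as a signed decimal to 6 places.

j₁+j₂−J=4  J+j₁−j₂=2  J−j₁+j₂=1  j₁+j₂+J+1=8
(j₁±m₁, j₂±m₂, J±M) = (2,4,3,2,1,2)
P² = 192/35
sum k=2..3:
  [2] +1/8 = 1/8
  [3] −1/6 = -1/6
S = -1/24
C² = P²·S² = 1/105 ; C = -0.097590

−√(1/105) = -0.097590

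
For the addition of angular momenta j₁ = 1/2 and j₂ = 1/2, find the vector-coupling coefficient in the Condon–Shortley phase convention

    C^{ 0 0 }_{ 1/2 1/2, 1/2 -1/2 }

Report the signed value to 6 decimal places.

√[1·1!0!0!/2! · 1!0!0!1!0!0!] = √(1/2)
  +(−1)^0/∏(0,1,0,0,0,0)! = 1  (running 1)
⟨..|..⟩ = √(1/2)·(1) = +0.707107

+0.707107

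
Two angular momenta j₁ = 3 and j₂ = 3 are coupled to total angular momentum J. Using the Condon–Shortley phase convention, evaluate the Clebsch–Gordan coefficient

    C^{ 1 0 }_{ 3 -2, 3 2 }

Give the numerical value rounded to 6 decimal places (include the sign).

+0.377964  (= +√(1/7))

triangle: 5!*1!*1!/8! = 120/40320
(j±m)!: 1!*5!*5!*1!*1!*1! = 14400
prefactor² = (2J+1)*Δ*N² = 900/7
  k=4: +1/(4!*1!*1!*1!*0!*0!) = 1/24
  k=5: −1/(5!*0!*0!*0!*1!*1!) = -1/120
Σ = 1/30  ⇒  CG² = 900/7*1/30² = 1/7
CG = +√(1/7) = +0.377964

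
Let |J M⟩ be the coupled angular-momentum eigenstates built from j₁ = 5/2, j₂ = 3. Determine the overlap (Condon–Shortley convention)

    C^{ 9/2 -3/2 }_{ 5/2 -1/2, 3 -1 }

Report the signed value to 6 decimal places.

+0.147122  (= +√(5/231))

j₁+j₂−J=1  J+j₁−j₂=4  J−j₁+j₂=5  j₁+j₂+J+1=11
(j₁±m₁, j₂±m₂, J±M) = (2,3,2,4,3,6)
P² = 138240/77
sum k=0..1:
  [0] +1/72 = 1/72
  [1] −1/96 = -1/96
S = 1/288
C² = P²·S² = 5/231 ; C = +0.147122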